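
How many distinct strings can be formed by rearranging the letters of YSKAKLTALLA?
11! / (1! × 2! × 1! × 1! × 3! × 3!) = 554400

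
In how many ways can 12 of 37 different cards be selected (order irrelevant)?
C(37,12) = 37!/(12!×25!) = 1852482996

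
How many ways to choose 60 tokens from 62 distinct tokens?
C(62,60) = 62!/(60!×2!) = 1891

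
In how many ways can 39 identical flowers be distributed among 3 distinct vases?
C(39+3-1, 3-1) = C(41, 2) = 820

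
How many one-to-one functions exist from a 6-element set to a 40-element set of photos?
P(40,6) = 40!/(40-6)! = 2763633600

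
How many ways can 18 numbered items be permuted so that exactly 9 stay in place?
Choose the 9 fixed points C(18,9) = 48620, derange the rest: !9 = Σ_{j=0}^{9} (-1)^j·9!/j! = 362880 - 362880 + 181440 - 60480 + 15120 - 3024 + 504 - 72 + 9 - 1 = 133496. Product = 48620 × 133496 = 6490575520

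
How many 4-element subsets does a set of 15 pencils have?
C(15,4) = 15!/(4!×11!) = 1365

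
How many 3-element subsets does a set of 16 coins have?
C(16,3) = 16!/(3!×13!) = 560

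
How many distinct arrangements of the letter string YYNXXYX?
7! / (3! × 3! × 1!) = 140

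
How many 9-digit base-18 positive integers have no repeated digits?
First digit: 17 choices (nonzero). Then descending: 17 × 17 × 16 × 15 × 14 × 13 × 12 × 11 × 10 = 16663046400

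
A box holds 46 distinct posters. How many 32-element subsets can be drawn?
C(46,32) = 46!/(32!×14!) = 239877544005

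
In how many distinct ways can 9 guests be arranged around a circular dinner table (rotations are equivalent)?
Circular: fix one position, arrange the rest. (9-1)! = 40320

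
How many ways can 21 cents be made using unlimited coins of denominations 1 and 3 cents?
Coefficient of x^21 in 1/(1-x^1) · 1/(1-x^3). Use j coins of 3 for j = 0..⌊21/3⌋ = 7, the rest in 1s: 7 + 1 = 8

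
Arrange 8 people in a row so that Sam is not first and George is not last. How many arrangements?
By inclusion-exclusion: 8! - 2×(8-1)! + (8-2)! = 40320 - 10080 + 720 = 30960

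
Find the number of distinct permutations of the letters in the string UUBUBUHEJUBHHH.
14! / (1! × 4! × 3! × 5! × 1!) = 5045040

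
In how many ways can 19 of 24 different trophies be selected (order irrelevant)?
C(24,19) = 24!/(19!×5!) = 42504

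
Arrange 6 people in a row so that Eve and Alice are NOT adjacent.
Total - adjacent = 6! - (6-1)!×2 = 720 - 240 = 480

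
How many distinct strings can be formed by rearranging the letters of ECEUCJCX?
8! / (2! × 1! × 1! × 3! × 1!) = 3360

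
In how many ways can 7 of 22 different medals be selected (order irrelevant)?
C(22,7) = 22!/(7!×15!) = 170544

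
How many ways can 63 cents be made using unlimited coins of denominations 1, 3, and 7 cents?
Coefficient of x^63 in 1/(1-x^1) · 1/(1-x^3) · 1/(1-x^7). Case on j = number of 7-cent coins (j = 0..9); remainder r = 63 - 7j is made from {1,3} in ⌊r/3⌋+1 ways. r = 63, 56, 49, 42, 35, 28, 21, 14, 7, 0 → 22 + 19 + 17 + 15 + 12 + 10 + 8 + 5 + 3 + 1 = 112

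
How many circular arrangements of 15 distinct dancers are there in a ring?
Circular: fix one position, arrange the rest. (15-1)! = 87178291200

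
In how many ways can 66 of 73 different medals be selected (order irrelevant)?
C(73,66) = 73!/(66!×7!) = 1629348612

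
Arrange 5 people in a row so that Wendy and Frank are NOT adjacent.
Total - adjacent = 5! - (5-1)!×2 = 120 - 48 = 72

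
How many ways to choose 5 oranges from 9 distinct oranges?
C(9,5) = 9!/(5!×4!) = 126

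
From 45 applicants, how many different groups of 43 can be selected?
C(45,43) = 45!/(43!×2!) = 990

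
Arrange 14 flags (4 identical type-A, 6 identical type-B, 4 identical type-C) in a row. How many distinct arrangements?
14! / (4! × 6! × 4!) = 210210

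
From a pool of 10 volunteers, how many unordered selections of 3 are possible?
C(10,3) = 10!/(3!×7!) = 120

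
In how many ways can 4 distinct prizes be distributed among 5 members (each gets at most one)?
P(5,4) = 5!/(5-4)! = 120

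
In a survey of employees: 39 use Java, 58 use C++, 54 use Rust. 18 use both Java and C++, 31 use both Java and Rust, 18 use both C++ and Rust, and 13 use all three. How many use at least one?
|A∪B∪C| = 39+58+54-18-31-18+13 = 97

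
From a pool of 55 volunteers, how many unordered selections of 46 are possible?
C(55,46) = 55!/(46!×9!) = 6358402050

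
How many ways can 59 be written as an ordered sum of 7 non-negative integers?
C(59+7-1, 7-1) = C(65, 6) = 82598880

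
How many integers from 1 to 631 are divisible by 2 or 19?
⌊631/2⌋ + ⌊631/19⌋ - ⌊631/38⌋ = 315 + 33 - 16 = 332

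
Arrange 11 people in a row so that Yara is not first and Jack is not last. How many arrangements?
By inclusion-exclusion: 11! - 2×(11-1)! + (11-2)! = 39916800 - 7257600 + 362880 = 33022080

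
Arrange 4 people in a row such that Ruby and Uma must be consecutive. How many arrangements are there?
Treat the 2 as one block: (4-2+1)! × 2! = 6 × 2 = 12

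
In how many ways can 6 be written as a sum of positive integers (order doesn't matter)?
Pentagonal recurrence p(n) = p(n-1) + p(n-2) - p(n-5) - p(n-7) + p(n-12) + p(n-15) - ... gives p(0..5) = 1, 1, 2, 3, 5, 7. p(6) = p(5) + p(4) - p(1) = 7 + 5 - 1 = 11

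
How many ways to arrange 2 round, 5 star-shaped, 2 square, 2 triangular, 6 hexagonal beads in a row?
17! / (2! × 5! × 2! × 2! × 6!) = 514594080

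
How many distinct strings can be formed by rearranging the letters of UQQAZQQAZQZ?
11! / (2! × 5! × 3! × 1!) = 27720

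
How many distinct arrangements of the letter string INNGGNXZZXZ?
11! / (2! × 3! × 2! × 3! × 1!) = 277200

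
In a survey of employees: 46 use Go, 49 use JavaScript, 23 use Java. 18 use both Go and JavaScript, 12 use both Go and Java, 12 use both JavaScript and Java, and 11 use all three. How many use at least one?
|A∪B∪C| = 46+49+23-18-12-12+11 = 87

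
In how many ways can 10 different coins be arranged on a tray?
10! = 3628800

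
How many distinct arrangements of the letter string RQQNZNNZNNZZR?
13! / (5! × 4! × 2! × 2!) = 540540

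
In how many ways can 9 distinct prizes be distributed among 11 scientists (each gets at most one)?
P(11,9) = 11!/(11-9)! = 19958400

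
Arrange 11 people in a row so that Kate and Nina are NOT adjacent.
Total - adjacent = 11! - (11-1)!×2 = 39916800 - 7257600 = 32659200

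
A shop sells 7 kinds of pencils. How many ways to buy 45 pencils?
C(45+7-1, 7-1) = C(51, 6) = 18009460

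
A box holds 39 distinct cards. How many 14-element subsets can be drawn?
C(39,14) = 39!/(14!×25!) = 15084504396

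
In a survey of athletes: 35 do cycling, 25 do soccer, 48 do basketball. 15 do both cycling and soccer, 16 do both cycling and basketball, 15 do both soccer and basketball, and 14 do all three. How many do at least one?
|A∪B∪C| = 35+25+48-15-16-15+14 = 76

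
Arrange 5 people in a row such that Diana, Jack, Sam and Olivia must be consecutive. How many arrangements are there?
Treat the 4 as one block: (5-4+1)! × 4! = 2 × 24 = 48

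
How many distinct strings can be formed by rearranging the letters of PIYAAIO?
7! / (1! × 1! × 2! × 1! × 2!) = 1260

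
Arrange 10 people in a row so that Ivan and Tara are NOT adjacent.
Total - adjacent = 10! - (10-1)!×2 = 3628800 - 725760 = 2903040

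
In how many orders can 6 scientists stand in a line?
6! = 720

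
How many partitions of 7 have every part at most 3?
Let r_j(i) = number of partitions of i into parts ≤ j, for i = 0..7. r_1(i) = 1 for all i; r_j(i) = r_{j-1}(i) + r_j(i-j). Rows j = 2..3: ≤2: 1 1 2 2 3 3 4 4; ≤3: 1 1 2 3 4 5 7 8. r_3(7) = 8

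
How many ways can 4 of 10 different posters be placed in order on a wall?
P(10,4) = 10!/(10-4)! = 5040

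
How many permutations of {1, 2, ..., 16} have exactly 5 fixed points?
Choose the 5 fixed points C(16,5) = 4368, derange the rest: !11 = Σ_{j=0}^{11} (-1)^j·11!/j! = 39916800 - 39916800 + 19958400 - 6652800 + 1663200 - 332640 + 55440 - 7920 + 990 - 110 + 11 - 1 = 14684570. Product = 4368 × 14684570 = 64142201760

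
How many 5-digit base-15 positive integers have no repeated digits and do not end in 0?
Last digit: 14 nonzero choices. First digit: 13 (nonzero, ≠last). Middle 3: P(13,3) = 1716. Total = 312312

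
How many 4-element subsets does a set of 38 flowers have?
C(38,4) = 38!/(4!×34!) = 73815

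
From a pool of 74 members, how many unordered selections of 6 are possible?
C(74,6) = 74!/(6!×68!) = 185250786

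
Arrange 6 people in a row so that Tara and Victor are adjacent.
Treat as block: (6-1)! × 2! = 120 × 2 = 240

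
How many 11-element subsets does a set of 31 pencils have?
C(31,11) = 31!/(11!×20!) = 84672315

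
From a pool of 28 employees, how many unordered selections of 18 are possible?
C(28,18) = 28!/(18!×10!) = 13123110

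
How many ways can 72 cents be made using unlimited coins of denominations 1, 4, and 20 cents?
Coefficient of x^72 in 1/(1-x^1) · 1/(1-x^4) · 1/(1-x^20). Case on j = number of 20-cent coins (j = 0..3); remainder r = 72 - 20j is made from {1,4} in ⌊r/4⌋+1 ways. r = 72, 52, 32, 12 → 19 + 14 + 9 + 4 = 46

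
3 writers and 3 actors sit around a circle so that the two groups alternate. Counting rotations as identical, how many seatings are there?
Fix one of the writers: (3-1)! ways for the remaining writers, × 3! ways for the actors = 2 × 6 = 12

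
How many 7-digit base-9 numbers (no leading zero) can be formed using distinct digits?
First digit: 8 choices (nonzero). Then descending: 8 × 8 × 7 × 6 × 5 × 4 × 3 = 161280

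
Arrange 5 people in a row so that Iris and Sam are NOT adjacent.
Total - adjacent = 5! - (5-1)!×2 = 120 - 48 = 72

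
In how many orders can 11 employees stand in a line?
11! = 39916800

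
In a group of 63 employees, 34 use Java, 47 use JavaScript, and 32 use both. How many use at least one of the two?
|A∪B| = |A| + |B| - |A∩B| = 34 + 47 - 32 = 49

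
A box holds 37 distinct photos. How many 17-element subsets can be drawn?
C(37,17) = 37!/(17!×20!) = 15905368710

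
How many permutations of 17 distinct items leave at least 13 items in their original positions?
Exactly j fixed points: C(17,j)·!(17-j); sum over j ≥ 13 (derangement numbers via !m = (m-1)·(!(m-1) + !(m-2)): !0..!4 = 1, 0, 1, 2, 9). Σ_{j=13}^{17} C(17,j)·!(17-j) = C(17,13)·!4 + C(17,14)·!3 + C(17,15)·!2 + C(17,16)·!1 + C(17,17)·!0 = 2380·9 + 680·2 + 136·1 + 17·0 + 1·1 = 22917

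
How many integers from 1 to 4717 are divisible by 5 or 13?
⌊4717/5⌋ + ⌊4717/13⌋ - ⌊4717/65⌋ = 943 + 362 - 72 = 1233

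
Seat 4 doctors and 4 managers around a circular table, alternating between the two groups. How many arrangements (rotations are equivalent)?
Fix one of the doctors: (4-1)! ways for the remaining doctors, × 4! ways for the managers = 6 × 24 = 144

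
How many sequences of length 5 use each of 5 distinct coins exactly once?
5! = 120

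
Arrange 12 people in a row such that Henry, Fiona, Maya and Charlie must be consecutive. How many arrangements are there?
Treat the 4 as one block: (12-4+1)! × 4! = 362880 × 24 = 8709120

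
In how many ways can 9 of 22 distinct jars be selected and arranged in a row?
P(22,9) = 22!/(22-9)! = 180503769600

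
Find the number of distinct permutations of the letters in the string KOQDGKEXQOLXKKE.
15! / (1! × 4! × 2! × 2! × 1! × 2! × 1! × 2!) = 3405402000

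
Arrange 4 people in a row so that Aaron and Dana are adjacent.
Treat as block: (4-1)! × 2! = 6 × 2 = 12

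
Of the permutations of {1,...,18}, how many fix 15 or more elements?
Exactly j fixed points: C(18,j)·!(18-j); sum over j ≥ 15 (derangement numbers via !m = (m-1)·(!(m-1) + !(m-2)): !0..!3 = 1, 0, 1, 2). Σ_{j=15}^{18} C(18,j)·!(18-j) = C(18,15)·!3 + C(18,16)·!2 + C(18,17)·!1 + C(18,18)·!0 = 816·2 + 153·1 + 18·0 + 1·1 = 1786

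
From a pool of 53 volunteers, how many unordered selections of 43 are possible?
C(53,43) = 53!/(43!×10!) = 19499099620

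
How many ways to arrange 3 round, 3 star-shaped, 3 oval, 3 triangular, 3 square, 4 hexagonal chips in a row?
19! / (3! × 3! × 3! × 3! × 3! × 4!) = 651819168000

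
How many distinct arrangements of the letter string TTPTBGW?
7! / (1! × 1! × 3! × 1! × 1!) = 840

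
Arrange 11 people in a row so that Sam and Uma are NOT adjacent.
Total - adjacent = 11! - (11-1)!×2 = 39916800 - 7257600 = 32659200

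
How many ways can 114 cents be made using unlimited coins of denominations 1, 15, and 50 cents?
Coefficient of x^114 in 1/(1-x^1) · 1/(1-x^15) · 1/(1-x^50). Case on j = number of 50-cent coins (j = 0..2); remainder r = 114 - 50j is made from {1,15} in ⌊r/15⌋+1 ways. r = 114, 64, 14 → 8 + 5 + 1 = 14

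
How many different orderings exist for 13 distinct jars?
13! = 6227020800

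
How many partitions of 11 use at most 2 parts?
By conjugation, equals partitions of 11 into parts ≤ 2. Let r_j(i) = number of partitions of i into parts ≤ j, for i = 0..11. r_1(i) = 1 for all i; r_j(i) = r_{j-1}(i) + r_j(i-j). Rows j = 2..2: ≤2: 1 1 2 2 3 3 4 4 5 5 6 6. r_2(11) = 6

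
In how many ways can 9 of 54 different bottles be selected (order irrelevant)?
C(54,9) = 54!/(9!×45!) = 5317936260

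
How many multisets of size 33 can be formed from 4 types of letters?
C(33+4-1, 4-1) = C(36, 3) = 7140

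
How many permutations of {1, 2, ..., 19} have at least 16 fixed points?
Exactly j fixed points: C(19,j)·!(19-j); sum over j ≥ 16 (derangement numbers via !m = (m-1)·(!(m-1) + !(m-2)): !0..!3 = 1, 0, 1, 2). Σ_{j=16}^{19} C(19,j)·!(19-j) = C(19,16)·!3 + C(19,17)·!2 + C(19,18)·!1 + C(19,19)·!0 = 969·2 + 171·1 + 19·0 + 1·1 = 2110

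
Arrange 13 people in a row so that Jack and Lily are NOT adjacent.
Total - adjacent = 13! - (13-1)!×2 = 6227020800 - 958003200 = 5269017600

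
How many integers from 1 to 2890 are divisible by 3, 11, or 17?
⌊2890/3⌋+⌊2890/11⌋+⌊2890/17⌋ - ⌊2890/33⌋-⌊2890/51⌋-⌊2890/187⌋ + ⌊2890/561⌋ = 963+262+170 - 87-56-15 + 5 = 1242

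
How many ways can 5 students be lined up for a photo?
5! = 120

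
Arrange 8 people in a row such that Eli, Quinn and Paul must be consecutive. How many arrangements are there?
Treat the 3 as one block: (8-3+1)! × 3! = 720 × 6 = 4320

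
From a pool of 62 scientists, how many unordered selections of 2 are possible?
C(62,2) = 62!/(2!×60!) = 1891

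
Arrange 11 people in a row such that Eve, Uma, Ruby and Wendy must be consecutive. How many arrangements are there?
Treat the 4 as one block: (11-4+1)! × 4! = 40320 × 24 = 967680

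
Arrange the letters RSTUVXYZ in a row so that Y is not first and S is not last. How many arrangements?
By inclusion-exclusion: 8! - 2×(8-1)! + (8-2)! = 40320 - 10080 + 720 = 30960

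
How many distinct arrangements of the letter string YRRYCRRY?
8! / (4! × 1! × 3!) = 280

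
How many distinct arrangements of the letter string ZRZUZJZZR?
9! / (5! × 1! × 1! × 2!) = 1512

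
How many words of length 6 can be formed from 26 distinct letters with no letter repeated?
P(26,6) = 26!/(26-6)! = 165765600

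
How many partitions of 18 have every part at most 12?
Let r_j(i) = number of partitions of i into parts ≤ j, for i = 0..18. r_1(i) = 1 for all i; r_j(i) = r_{j-1}(i) + r_j(i-j). Rows j = 2..12: ≤2: 1 1 2 2 3 3 4 4 5 5 6 6 7 7 8 8 9 9 10; ≤3: 1 1 2 3 4 5 7 8 10 12 14 16 19 21 24 27 30 33 37; ≤4: 1 1 2 3 5 6 9 11 15 18 23 27 34 39 47 54 64 72 84; ≤5: 1 1 2 3 5 7 10 13 18 23 30 37 47 57 70 84 101 119 141; ≤6: 1 1 2 3 5 7 11 14 20 26 35 44 58 71 90 110 136 163 199; ≤7: 1 1 2 3 5 7 11 15 21 28 38 49 65 82 105 131 164 201 248; ≤8: 1 1 2 3 5 7 11 15 22 29 40 52 70 89 116 146 186 230 288; ≤9: 1 1 2 3 5 7 11 15 22 30 41 54 73 94 123 157 201 252 318; ≤10: 1 1 2 3 5 7 11 15 22 30 42 55 75 97 128 164 212 267 340; ≤11: 1 1 2 3 5 7 11 15 22 30 42 56 76 99 131 169 219 278 355; ≤12: 1 1 2 3 5 7 11 15 22 30 42 56 77 100 133 172 224 285 366. r_12(18) = 366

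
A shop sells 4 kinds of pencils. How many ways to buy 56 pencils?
C(56+4-1, 4-1) = C(59, 3) = 32509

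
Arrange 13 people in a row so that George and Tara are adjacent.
Treat as block: (13-1)! × 2! = 479001600 × 2 = 958003200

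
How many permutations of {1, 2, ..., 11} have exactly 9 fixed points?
Choose the 9 fixed points C(11,9) = 55, derange the rest: !2 = Σ_{j=0}^{2} (-1)^j·2!/j! = 2 - 2 + 1 = 1. Product = 55 × 1 = 55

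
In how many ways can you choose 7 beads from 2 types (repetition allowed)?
C(7+2-1, 2-1) = C(8, 1) = 8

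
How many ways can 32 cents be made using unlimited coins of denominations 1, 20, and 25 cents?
Coefficient of x^32 in 1/(1-x^1) · 1/(1-x^20) · 1/(1-x^25). Case on j = number of 25-cent coins (j = 0..1); remainder r = 32 - 25j is made from {1,20} in ⌊r/20⌋+1 ways. r = 32, 7 → 2 + 1 = 3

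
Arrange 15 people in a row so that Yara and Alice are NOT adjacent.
Total - adjacent = 15! - (15-1)!×2 = 1307674368000 - 174356582400 = 1133317785600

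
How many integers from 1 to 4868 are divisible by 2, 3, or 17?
⌊4868/2⌋+⌊4868/3⌋+⌊4868/17⌋ - ⌊4868/6⌋-⌊4868/34⌋-⌊4868/51⌋ + ⌊4868/102⌋ = 2434+1622+286 - 811-143-95 + 47 = 3340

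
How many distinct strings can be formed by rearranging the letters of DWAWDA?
6! / (2! × 2! × 2!) = 90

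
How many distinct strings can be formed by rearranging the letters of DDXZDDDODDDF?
12! / (1! × 1! × 1! × 1! × 8!) = 11880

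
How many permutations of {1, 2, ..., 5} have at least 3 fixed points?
Exactly j fixed points: C(5,j)·!(5-j); sum over j ≥ 3 (derangement numbers via !m = (m-1)·(!(m-1) + !(m-2)): !0..!2 = 1, 0, 1). Σ_{j=3}^{5} C(5,j)·!(5-j) = C(5,3)·!2 + C(5,4)·!1 + C(5,5)·!0 = 10·1 + 5·0 + 1·1 = 11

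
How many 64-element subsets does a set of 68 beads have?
C(68,64) = 68!/(64!×4!) = 814385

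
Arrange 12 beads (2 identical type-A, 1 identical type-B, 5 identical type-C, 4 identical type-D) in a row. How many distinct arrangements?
12! / (2! × 1! × 5! × 4!) = 83160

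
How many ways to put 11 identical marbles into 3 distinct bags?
C(11+3-1, 3-1) = C(13, 2) = 78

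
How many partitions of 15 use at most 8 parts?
By conjugation, equals partitions of 15 into parts ≤ 8. Let r_j(i) = number of partitions of i into parts ≤ j, for i = 0..15. r_1(i) = 1 for all i; r_j(i) = r_{j-1}(i) + r_j(i-j). Rows j = 2..8: ≤2: 1 1 2 2 3 3 4 4 5 5 6 6 7 7 8 8; ≤3: 1 1 2 3 4 5 7 8 10 12 14 16 19 21 24 27; ≤4: 1 1 2 3 5 6 9 11 15 18 23 27 34 39 47 54; ≤5: 1 1 2 3 5 7 10 13 18 23 30 37 47 57 70 84; ≤6: 1 1 2 3 5 7 11 14 20 26 35 44 58 71 90 110; ≤7: 1 1 2 3 5 7 11 15 21 28 38 49 65 82 105 131; ≤8: 1 1 2 3 5 7 11 15 22 29 40 52 70 89 116 146. r_8(15) = 146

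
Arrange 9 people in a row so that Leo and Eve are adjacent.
Treat as block: (9-1)! × 2! = 40320 × 2 = 80640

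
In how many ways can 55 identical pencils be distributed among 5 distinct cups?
C(55+5-1, 5-1) = C(59, 4) = 455126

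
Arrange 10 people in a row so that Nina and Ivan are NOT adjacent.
Total - adjacent = 10! - (10-1)!×2 = 3628800 - 725760 = 2903040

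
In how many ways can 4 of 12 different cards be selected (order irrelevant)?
C(12,4) = 12!/(4!×8!) = 495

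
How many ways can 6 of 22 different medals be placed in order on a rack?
P(22,6) = 22!/(22-6)! = 53721360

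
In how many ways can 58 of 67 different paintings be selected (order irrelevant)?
C(67,58) = 67!/(58!×9!) = 42757703560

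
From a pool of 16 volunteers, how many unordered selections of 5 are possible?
C(16,5) = 16!/(5!×11!) = 4368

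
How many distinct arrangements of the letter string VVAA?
4! / (2! × 2!) = 6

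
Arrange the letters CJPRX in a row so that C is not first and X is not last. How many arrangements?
By inclusion-exclusion: 5! - 2×(5-1)! + (5-2)! = 120 - 48 + 6 = 78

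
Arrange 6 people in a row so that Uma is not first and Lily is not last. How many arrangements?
By inclusion-exclusion: 6! - 2×(6-1)! + (6-2)! = 720 - 240 + 24 = 504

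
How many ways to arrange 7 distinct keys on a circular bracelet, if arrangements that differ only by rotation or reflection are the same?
(7-1)!/2 = 720/2 = 360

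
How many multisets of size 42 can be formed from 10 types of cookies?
C(42+10-1, 10-1) = C(51, 9) = 3042312350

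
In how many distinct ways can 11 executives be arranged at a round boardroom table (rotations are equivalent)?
Circular: fix one position, arrange the rest. (11-1)! = 3628800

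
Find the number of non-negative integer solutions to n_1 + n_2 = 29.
C(29+2-1, 2-1) = C(30, 1) = 30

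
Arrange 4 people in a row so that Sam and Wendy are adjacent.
Treat as block: (4-1)! × 2! = 6 × 2 = 12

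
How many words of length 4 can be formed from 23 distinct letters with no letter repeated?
P(23,4) = 23!/(23-4)! = 212520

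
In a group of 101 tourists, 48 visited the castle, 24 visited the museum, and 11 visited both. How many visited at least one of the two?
|A∪B| = |A| + |B| - |A∩B| = 48 + 24 - 11 = 61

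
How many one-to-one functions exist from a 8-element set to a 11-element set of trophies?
P(11,8) = 11!/(11-8)! = 6652800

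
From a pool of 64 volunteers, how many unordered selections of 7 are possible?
C(64,7) = 64!/(7!×57!) = 621216192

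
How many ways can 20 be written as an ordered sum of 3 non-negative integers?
C(20+3-1, 3-1) = C(22, 2) = 231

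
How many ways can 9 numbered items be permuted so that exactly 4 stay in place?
Choose the 4 fixed points C(9,4) = 126, derange the rest: !5 = Σ_{j=0}^{5} (-1)^j·5!/j! = 120 - 120 + 60 - 20 + 5 - 1 = 44. Product = 126 × 44 = 5544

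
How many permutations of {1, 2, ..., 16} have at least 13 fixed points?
Exactly j fixed points: C(16,j)·!(16-j); sum over j ≥ 13 (derangement numbers via !m = (m-1)·(!(m-1) + !(m-2)): !0..!3 = 1, 0, 1, 2). Σ_{j=13}^{16} C(16,j)·!(16-j) = C(16,13)·!3 + C(16,14)·!2 + C(16,15)·!1 + C(16,16)·!0 = 560·2 + 120·1 + 16·0 + 1·1 = 1241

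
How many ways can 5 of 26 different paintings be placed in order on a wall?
P(26,5) = 26!/(26-5)! = 7893600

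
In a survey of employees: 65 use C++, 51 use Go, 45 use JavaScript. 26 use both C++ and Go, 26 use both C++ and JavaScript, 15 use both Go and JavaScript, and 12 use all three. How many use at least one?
|A∪B∪C| = 65+51+45-26-26-15+12 = 106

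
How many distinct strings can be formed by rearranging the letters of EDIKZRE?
7! / (1! × 1! × 1! × 2! × 1! × 1!) = 2520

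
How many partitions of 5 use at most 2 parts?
By conjugation, equals partitions of 5 into parts ≤ 2. Let r_j(i) = number of partitions of i into parts ≤ j, for i = 0..5. r_1(i) = 1 for all i; r_j(i) = r_{j-1}(i) + r_j(i-j). Rows j = 2..2: ≤2: 1 1 2 2 3 3. r_2(5) = 3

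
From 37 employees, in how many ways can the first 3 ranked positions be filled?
P(37,3) = 37!/(37-3)! = 46620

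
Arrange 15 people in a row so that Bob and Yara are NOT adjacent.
Total - adjacent = 15! - (15-1)!×2 = 1307674368000 - 174356582400 = 1133317785600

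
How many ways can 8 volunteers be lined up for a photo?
8! = 40320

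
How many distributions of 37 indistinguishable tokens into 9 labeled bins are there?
C(37+9-1, 9-1) = C(45, 8) = 215553195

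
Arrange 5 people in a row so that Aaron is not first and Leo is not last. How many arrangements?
By inclusion-exclusion: 5! - 2×(5-1)! + (5-2)! = 120 - 48 + 6 = 78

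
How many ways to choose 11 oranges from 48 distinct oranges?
C(48,11) = 48!/(11!×37!) = 22595200368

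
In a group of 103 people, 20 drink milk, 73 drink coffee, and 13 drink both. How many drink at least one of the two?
|A∪B| = |A| + |B| - |A∩B| = 20 + 73 - 13 = 80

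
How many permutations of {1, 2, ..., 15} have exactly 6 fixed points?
Choose the 6 fixed points C(15,6) = 5005, derange the rest: !9 = Σ_{j=0}^{9} (-1)^j·9!/j! = 362880 - 362880 + 181440 - 60480 + 15120 - 3024 + 504 - 72 + 9 - 1 = 133496. Product = 5005 × 133496 = 668147480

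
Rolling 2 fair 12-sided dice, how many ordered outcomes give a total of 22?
Coefficient of x^22 in (x + x² + ... + x^12)^2. By inclusion-exclusion on dice exceeding 12: Σ_j (-1)^j C(2,j)·C(22-1-12j, 1) = C(2,0)·C(21,1) - C(2,1)·C(9,1) = 1·21 - 2·9 = 3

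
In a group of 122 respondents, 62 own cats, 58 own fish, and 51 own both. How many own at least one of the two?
|A∪B| = |A| + |B| - |A∩B| = 62 + 58 - 51 = 69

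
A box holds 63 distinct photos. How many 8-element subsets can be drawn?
C(63,8) = 63!/(8!×55!) = 3872894697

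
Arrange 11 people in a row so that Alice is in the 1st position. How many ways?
Fix one position: (11-1)! = 3628800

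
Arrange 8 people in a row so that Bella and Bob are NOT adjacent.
Total - adjacent = 8! - (8-1)!×2 = 40320 - 10080 = 30240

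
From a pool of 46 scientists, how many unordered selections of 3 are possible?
C(46,3) = 46!/(3!×43!) = 15180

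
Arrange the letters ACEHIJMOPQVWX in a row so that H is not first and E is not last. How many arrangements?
By inclusion-exclusion: 13! - 2×(13-1)! + (13-2)! = 6227020800 - 958003200 + 39916800 = 5308934400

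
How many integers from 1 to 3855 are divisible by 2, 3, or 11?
⌊3855/2⌋+⌊3855/3⌋+⌊3855/11⌋ - ⌊3855/6⌋-⌊3855/22⌋-⌊3855/33⌋ + ⌊3855/66⌋ = 1927+1285+350 - 642-175-116 + 58 = 2687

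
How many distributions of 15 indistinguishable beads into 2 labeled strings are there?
C(15+2-1, 2-1) = C(16, 1) = 16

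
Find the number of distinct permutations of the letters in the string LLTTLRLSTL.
10! / (1! × 5! × 1! × 3!) = 5040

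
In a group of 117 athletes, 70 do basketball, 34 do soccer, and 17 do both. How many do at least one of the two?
|A∪B| = |A| + |B| - |A∩B| = 70 + 34 - 17 = 87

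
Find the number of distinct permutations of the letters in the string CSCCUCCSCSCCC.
13! / (1! × 3! × 9!) = 2860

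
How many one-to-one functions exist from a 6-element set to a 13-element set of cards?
P(13,6) = 13!/(13-6)! = 1235520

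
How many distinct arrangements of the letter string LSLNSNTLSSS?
11! / (5! × 1! × 3! × 2!) = 27720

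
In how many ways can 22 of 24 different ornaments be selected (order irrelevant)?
C(24,22) = 24!/(22!×2!) = 276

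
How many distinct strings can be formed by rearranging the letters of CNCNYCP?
7! / (1! × 1! × 2! × 3!) = 420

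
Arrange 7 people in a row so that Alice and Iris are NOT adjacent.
Total - adjacent = 7! - (7-1)!×2 = 5040 - 1440 = 3600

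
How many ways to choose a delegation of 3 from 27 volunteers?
C(27,3) = 27!/(3!×24!) = 2925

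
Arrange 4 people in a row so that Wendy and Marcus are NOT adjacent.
Total - adjacent = 4! - (4-1)!×2 = 24 - 12 = 12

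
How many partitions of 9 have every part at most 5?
Let r_j(i) = number of partitions of i into parts ≤ j, for i = 0..9. r_1(i) = 1 for all i; r_j(i) = r_{j-1}(i) + r_j(i-j). Rows j = 2..5: ≤2: 1 1 2 2 3 3 4 4 5 5; ≤3: 1 1 2 3 4 5 7 8 10 12; ≤4: 1 1 2 3 5 6 9 11 15 18; ≤5: 1 1 2 3 5 7 10 13 18 23. r_5(9) = 23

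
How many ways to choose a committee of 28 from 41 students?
C(41,28) = 41!/(28!×13!) = 17620076360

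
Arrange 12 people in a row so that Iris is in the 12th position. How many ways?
Fix one position: (12-1)! = 39916800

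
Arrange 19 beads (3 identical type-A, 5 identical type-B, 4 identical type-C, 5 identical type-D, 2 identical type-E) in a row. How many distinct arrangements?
19! / (3! × 5! × 4! × 5! × 2!) = 29331862560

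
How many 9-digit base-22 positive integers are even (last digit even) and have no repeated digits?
Last∈{0,2,4,6,8,10,12,14,16,18,20}. Last=0: 8204716800. Last nonzero: 10×20×P(20,7) = 78140160000. Total = 86344876800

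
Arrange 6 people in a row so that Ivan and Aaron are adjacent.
Treat as block: (6-1)! × 2! = 120 × 2 = 240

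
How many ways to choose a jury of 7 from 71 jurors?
C(71,7) = 71!/(7!×64!) = 1329890705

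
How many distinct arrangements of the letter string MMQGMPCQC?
9! / (2! × 1! × 2! × 1! × 3!) = 15120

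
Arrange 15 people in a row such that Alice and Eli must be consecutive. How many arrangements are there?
Treat the 2 as one block: (15-2+1)! × 2! = 87178291200 × 2 = 174356582400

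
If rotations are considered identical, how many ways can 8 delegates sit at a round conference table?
Circular: fix one position, arrange the rest. (8-1)! = 5040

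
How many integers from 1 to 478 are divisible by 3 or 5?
⌊478/3⌋ + ⌊478/5⌋ - ⌊478/15⌋ = 159 + 95 - 31 = 223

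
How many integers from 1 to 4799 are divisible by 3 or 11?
⌊4799/3⌋ + ⌊4799/11⌋ - ⌊4799/33⌋ = 1599 + 436 - 145 = 1890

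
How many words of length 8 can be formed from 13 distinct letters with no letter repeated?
P(13,8) = 13!/(13-8)! = 51891840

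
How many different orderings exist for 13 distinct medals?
13! = 6227020800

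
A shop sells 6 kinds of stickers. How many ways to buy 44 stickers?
C(44+6-1, 6-1) = C(49, 5) = 1906884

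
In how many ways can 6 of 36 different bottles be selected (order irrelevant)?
C(36,6) = 36!/(6!×30!) = 1947792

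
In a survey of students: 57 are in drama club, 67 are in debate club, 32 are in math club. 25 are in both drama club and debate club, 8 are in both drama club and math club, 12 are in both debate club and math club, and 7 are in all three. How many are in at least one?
|A∪B∪C| = 57+67+32-25-8-12+7 = 118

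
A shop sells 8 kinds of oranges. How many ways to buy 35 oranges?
C(35+8-1, 8-1) = C(42, 7) = 26978328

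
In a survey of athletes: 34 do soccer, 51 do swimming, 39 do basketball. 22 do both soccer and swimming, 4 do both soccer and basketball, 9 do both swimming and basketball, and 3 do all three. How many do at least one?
|A∪B∪C| = 34+51+39-22-4-9+3 = 92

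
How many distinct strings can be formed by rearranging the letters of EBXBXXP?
7! / (1! × 3! × 1! × 2!) = 420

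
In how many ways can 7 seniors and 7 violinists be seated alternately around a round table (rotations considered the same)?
Fix one of the seniors: (7-1)! ways for the remaining seniors, × 7! ways for the violinists = 720 × 5040 = 3628800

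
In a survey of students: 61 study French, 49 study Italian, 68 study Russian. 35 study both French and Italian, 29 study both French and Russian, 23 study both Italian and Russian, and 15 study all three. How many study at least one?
|A∪B∪C| = 61+49+68-35-29-23+15 = 106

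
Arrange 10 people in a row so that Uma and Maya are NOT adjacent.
Total - adjacent = 10! - (10-1)!×2 = 3628800 - 725760 = 2903040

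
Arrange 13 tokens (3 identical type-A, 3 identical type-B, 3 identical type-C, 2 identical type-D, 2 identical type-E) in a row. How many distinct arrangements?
13! / (3! × 3! × 3! × 2! × 2!) = 7207200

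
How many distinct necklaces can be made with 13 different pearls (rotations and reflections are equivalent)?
(13-1)!/2 = 479001600/2 = 239500800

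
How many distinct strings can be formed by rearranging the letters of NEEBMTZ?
7! / (1! × 2! × 1! × 1! × 1! × 1!) = 2520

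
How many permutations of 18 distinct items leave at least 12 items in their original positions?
Exactly j fixed points: C(18,j)·!(18-j); sum over j ≥ 12 (derangement numbers via !m = (m-1)·(!(m-1) + !(m-2)): !0..!6 = 1, 0, 1, 2, 9, 44, 265). Σ_{j=12}^{18} C(18,j)·!(18-j) = C(18,12)·!6 + C(18,13)·!5 + C(18,14)·!4 + C(18,15)·!3 + C(18,16)·!2 + C(18,17)·!1 + C(18,18)·!0 = 18564·265 + 8568·44 + 3060·9 + 816·2 + 153·1 + 18·0 + 1·1 = 5325778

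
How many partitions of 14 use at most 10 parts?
By conjugation, equals partitions of 14 into parts ≤ 10. Let r_j(i) = number of partitions of i into parts ≤ j, for i = 0..14. r_1(i) = 1 for all i; r_j(i) = r_{j-1}(i) + r_j(i-j). Rows j = 2..10: ≤2: 1 1 2 2 3 3 4 4 5 5 6 6 7 7 8; ≤3: 1 1 2 3 4 5 7 8 10 12 14 16 19 21 24; ≤4: 1 1 2 3 5 6 9 11 15 18 23 27 34 39 47; ≤5: 1 1 2 3 5 7 10 13 18 23 30 37 47 57 70; ≤6: 1 1 2 3 5 7 11 14 20 26 35 44 58 71 90; ≤7: 1 1 2 3 5 7 11 15 21 28 38 49 65 82 105; ≤8: 1 1 2 3 5 7 11 15 22 29 40 52 70 89 116; ≤9: 1 1 2 3 5 7 11 15 22 30 41 54 73 94 123; ≤10: 1 1 2 3 5 7 11 15 22 30 42 55 75 97 128. r_10(14) = 128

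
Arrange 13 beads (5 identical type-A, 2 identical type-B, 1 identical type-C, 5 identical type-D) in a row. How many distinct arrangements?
13! / (5! × 2! × 1! × 5!) = 216216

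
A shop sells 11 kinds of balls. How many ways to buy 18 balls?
C(18+11-1, 11-1) = C(28, 10) = 13123110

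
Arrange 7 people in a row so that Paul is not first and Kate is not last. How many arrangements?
By inclusion-exclusion: 7! - 2×(7-1)! + (7-2)! = 5040 - 1440 + 120 = 3720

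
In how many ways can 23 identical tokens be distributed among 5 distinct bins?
C(23+5-1, 5-1) = C(27, 4) = 17550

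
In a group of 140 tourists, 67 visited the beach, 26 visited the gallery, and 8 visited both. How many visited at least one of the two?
|A∪B| = |A| + |B| - |A∩B| = 67 + 26 - 8 = 85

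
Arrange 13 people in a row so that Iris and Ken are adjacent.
Treat as block: (13-1)! × 2! = 479001600 × 2 = 958003200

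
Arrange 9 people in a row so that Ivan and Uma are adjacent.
Treat as block: (9-1)! × 2! = 40320 × 2 = 80640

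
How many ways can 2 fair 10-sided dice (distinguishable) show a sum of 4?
Coefficient of x^4 in (x + x² + ... + x^10)^2. By inclusion-exclusion on dice exceeding 10: Σ_j (-1)^j C(2,j)·C(4-1-10j, 1) = C(2,0)·C(3,1) = 1·3 = 3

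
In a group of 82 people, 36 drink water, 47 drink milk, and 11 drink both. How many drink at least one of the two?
|A∪B| = |A| + |B| - |A∩B| = 36 + 47 - 11 = 72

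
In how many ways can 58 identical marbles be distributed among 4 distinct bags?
C(58+4-1, 4-1) = C(61, 3) = 35990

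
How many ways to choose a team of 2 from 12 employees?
C(12,2) = 12!/(2!×10!) = 66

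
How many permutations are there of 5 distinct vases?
5! = 120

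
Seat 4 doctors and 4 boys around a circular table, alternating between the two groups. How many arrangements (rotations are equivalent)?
Fix one of the doctors: (4-1)! ways for the remaining doctors, × 4! ways for the boys = 6 × 24 = 144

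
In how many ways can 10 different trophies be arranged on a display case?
10! = 3628800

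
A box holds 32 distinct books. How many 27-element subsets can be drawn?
C(32,27) = 32!/(27!×5!) = 201376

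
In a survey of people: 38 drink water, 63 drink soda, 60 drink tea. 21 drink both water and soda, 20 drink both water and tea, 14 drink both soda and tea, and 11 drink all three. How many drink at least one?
|A∪B∪C| = 38+63+60-21-20-14+11 = 117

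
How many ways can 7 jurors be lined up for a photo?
7! = 5040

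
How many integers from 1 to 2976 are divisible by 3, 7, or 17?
⌊2976/3⌋+⌊2976/7⌋+⌊2976/17⌋ - ⌊2976/21⌋-⌊2976/51⌋-⌊2976/119⌋ + ⌊2976/357⌋ = 992+425+175 - 141-58-25 + 8 = 1376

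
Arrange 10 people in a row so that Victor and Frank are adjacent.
Treat as block: (10-1)! × 2! = 362880 × 2 = 725760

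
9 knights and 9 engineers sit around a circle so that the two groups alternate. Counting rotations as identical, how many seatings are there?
Fix one of the knights: (9-1)! ways for the remaining knights, × 9! ways for the engineers = 40320 × 362880 = 14631321600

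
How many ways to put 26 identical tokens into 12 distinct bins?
C(26+12-1, 12-1) = C(37, 11) = 854992152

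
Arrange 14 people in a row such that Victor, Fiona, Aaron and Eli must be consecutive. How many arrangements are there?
Treat the 4 as one block: (14-4+1)! × 4! = 39916800 × 24 = 958003200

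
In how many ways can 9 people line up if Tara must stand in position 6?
Fix one position: (9-1)! = 40320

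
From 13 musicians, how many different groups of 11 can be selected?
C(13,11) = 13!/(11!×2!) = 78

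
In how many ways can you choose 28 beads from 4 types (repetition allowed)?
C(28+4-1, 4-1) = C(31, 3) = 4495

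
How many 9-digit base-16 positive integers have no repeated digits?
First digit: 15 choices (nonzero). Then descending: 15 × 15 × 14 × 13 × 12 × 11 × 10 × 9 × 8 = 3891888000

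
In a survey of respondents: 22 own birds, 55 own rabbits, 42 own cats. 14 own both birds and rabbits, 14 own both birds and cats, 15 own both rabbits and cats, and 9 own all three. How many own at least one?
|A∪B∪C| = 22+55+42-14-14-15+9 = 85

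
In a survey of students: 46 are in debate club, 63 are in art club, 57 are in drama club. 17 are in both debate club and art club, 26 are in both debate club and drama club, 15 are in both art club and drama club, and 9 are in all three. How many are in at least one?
|A∪B∪C| = 46+63+57-17-26-15+9 = 117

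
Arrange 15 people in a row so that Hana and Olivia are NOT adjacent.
Total - adjacent = 15! - (15-1)!×2 = 1307674368000 - 174356582400 = 1133317785600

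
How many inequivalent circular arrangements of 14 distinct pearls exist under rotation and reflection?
(14-1)!/2 = 6227020800/2 = 3113510400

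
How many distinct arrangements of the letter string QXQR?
4! / (1! × 2! × 1!) = 12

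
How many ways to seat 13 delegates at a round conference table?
Circular: fix one position, arrange the rest. (13-1)! = 479001600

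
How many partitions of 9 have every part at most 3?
Let r_j(i) = number of partitions of i into parts ≤ j, for i = 0..9. r_1(i) = 1 for all i; r_j(i) = r_{j-1}(i) + r_j(i-j). Rows j = 2..3: ≤2: 1 1 2 2 3 3 4 4 5 5; ≤3: 1 1 2 3 4 5 7 8 10 12. r_3(9) = 12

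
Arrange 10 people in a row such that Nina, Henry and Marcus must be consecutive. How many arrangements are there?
Treat the 3 as one block: (10-3+1)! × 3! = 40320 × 6 = 241920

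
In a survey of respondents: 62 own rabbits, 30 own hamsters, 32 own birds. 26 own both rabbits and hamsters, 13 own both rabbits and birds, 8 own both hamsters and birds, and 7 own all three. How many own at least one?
|A∪B∪C| = 62+30+32-26-13-8+7 = 84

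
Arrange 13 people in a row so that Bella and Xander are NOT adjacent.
Total - adjacent = 13! - (13-1)!×2 = 6227020800 - 958003200 = 5269017600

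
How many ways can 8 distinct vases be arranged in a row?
8! = 40320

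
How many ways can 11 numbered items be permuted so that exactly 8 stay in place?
Choose the 8 fixed points C(11,8) = 165, derange the rest: !3 = Σ_{j=0}^{3} (-1)^j·3!/j! = 6 - 6 + 3 - 1 = 2. Product = 165 × 2 = 330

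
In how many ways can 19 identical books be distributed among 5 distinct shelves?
C(19+5-1, 5-1) = C(23, 4) = 8855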